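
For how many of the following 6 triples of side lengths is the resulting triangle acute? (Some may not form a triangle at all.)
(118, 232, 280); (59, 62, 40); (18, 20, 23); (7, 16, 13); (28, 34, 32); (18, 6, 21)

3

(118,232,280): 118²+232² = 67748 < 78400 = 280² → obtuse
(59,62,40): 40²+59² = 5081 > 3844 = 62² → acute
(18,20,23): 18²+20² = 724 > 529 = 23² → acute
(7,16,13): 7²+13² = 218 < 256 = 16² → obtuse
(28,34,32): 28²+32² = 1808 > 1156 = 34² → acute
(18,6,21): 6²+18² = 360 < 441 = 21² → obtuse
3 of the 6 are acute.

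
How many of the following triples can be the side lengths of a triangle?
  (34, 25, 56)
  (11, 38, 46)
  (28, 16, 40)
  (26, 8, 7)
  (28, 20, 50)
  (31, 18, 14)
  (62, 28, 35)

(25,34,56): 25+34 > 56 → valid
(11,38,46): 11+38 > 46 → valid
(16,28,40): 16+28 > 40 → valid
(7,8,26): 7+8 ≤ 26 → not valid
(20,28,50): 20+28 ≤ 50 → not valid
(14,18,31): 14+18 > 31 → valid
(28,35,62): 28+35 > 62 → valid
5 of the 7 triples form a triangle.

5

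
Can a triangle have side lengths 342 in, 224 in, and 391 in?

Yes

The longest side is 391, and the other two sum to 566.
Since 566 > 391, the triangle inequality holds.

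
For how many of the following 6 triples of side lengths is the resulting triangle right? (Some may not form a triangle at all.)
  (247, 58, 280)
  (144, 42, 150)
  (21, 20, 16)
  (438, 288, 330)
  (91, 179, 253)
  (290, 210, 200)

3

(247,58,280): 58²+247² = 64373 < 78400 = 280² → obtuse
(144,42,150): 42²+144² = 22500 = 150² → right
(21,20,16): 16²+20² = 656 > 441 = 21² → acute
(438,288,330): 288²+330² = 191844 = 438² → right
(91,179,253): 91²+179² = 40322 < 64009 = 253² → obtuse
(290,210,200): 200²+210² = 84100 = 290² → right
3 of the 6 are right.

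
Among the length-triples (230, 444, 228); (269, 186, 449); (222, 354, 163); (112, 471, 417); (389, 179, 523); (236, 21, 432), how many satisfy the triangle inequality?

5

(228,230,444): 228+230 > 444 → valid
(186,269,449): 186+269 > 449 → valid
(163,222,354): 163+222 > 354 → valid
(112,417,471): 112+417 > 471 → valid
(179,389,523): 179+389 > 523 → valid
(21,236,432): 21+236 ≤ 432 → not valid
5 of the 6 triples form a triangle.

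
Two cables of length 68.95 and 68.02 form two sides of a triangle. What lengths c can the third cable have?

0.93 < c < 136.97

By the triangle inequality, c must be less than 68.95 + 68.02 = 136.97 and greater than |68.95 − 68.02| = 0.93.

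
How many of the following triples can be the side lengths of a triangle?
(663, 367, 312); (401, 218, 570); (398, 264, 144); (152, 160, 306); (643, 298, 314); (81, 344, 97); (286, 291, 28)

(312,367,663): 312+367 > 663 → valid
(218,401,570): 218+401 > 570 → valid
(144,264,398): 144+264 > 398 → valid
(152,160,306): 152+160 > 306 → valid
(298,314,643): 298+314 ≤ 643 → not valid
(81,97,344): 81+97 ≤ 344 → not valid
(28,286,291): 28+286 > 291 → valid
5 of the 7 triples form a triangle.

5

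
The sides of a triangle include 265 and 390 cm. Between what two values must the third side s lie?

125 < s < 655

By the triangle inequality, s must be less than 265 + 390 = 655 and greater than |265 − 390| = 125.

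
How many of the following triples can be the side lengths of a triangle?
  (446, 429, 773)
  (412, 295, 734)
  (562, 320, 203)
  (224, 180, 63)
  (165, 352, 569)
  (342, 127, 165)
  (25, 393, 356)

(429,446,773): 429+446 > 773 → valid
(295,412,734): 295+412 ≤ 734 → not valid
(203,320,562): 203+320 ≤ 562 → not valid
(63,180,224): 63+180 > 224 → valid
(165,352,569): 165+352 ≤ 569 → not valid
(127,165,342): 127+165 ≤ 342 → not valid
(25,356,393): 25+356 ≤ 393 → not valid
2 of the 7 triples form a triangle.

2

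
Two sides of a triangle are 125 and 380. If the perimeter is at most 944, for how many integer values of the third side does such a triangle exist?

184

Triangle inequality: 255 < x < 505. Perimeter ≤ 944 gives x ≤ 944 − 125 − 380 = 439.
So 255 < x ≤ 439; integers 256 through 439: 184 values.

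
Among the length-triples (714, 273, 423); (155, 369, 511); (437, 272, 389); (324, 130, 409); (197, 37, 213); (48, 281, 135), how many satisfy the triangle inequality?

4

(273,423,714): 273+423 ≤ 714 → not valid
(155,369,511): 155+369 > 511 → valid
(272,389,437): 272+389 > 437 → valid
(130,324,409): 130+324 > 409 → valid
(37,197,213): 37+197 > 213 → valid
(48,135,281): 48+135 ≤ 281 → not valid
4 of the 6 triples form a triangle.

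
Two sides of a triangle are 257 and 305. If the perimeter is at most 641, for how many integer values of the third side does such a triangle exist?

31

Triangle inequality: 48 < x < 562. Perimeter ≤ 641 gives x ≤ 641 − 257 − 305 = 79.
So 48 < x ≤ 79; integers 49 through 79: 31 values.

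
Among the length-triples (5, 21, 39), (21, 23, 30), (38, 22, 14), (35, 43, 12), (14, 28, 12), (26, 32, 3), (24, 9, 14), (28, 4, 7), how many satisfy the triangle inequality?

2

(5,21,39): 5+21 ≤ 39 → not valid
(21,23,30): 21+23 > 30 → valid
(14,22,38): 14+22 ≤ 38 → not valid
(12,35,43): 12+35 > 43 → valid
(12,14,28): 12+14 ≤ 28 → not valid
(3,26,32): 3+26 ≤ 32 → not valid
(9,14,24): 9+14 ≤ 24 → not valid
(4,7,28): 4+7 ≤ 28 → not valid
2 of the 8 triples form a triangle.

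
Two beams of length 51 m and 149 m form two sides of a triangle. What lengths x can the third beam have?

By the triangle inequality, x must be less than 51 + 149 = 200 and greater than |51 − 149| = 98.

98 < x < 200 (m)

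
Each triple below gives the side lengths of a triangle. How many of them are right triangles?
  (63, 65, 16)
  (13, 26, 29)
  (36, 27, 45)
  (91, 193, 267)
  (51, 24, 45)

3

(63,65,16): 16²+63² = 4225 = 65² → right
(13,26,29): 13²+26² = 845 > 841 = 29² → acute
(36,27,45): 27²+36² = 2025 = 45² → right
(91,193,267): 91²+193² = 45530 < 71289 = 267² → obtuse
(51,24,45): 24²+45² = 2601 = 51² → right
3 of the 5 are right.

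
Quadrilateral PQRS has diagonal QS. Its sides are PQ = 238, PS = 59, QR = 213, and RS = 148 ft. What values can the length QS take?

179 < QS < 297

From triangle PQS: |238 − 59| < QS < 238 + 59, i.e. 179 < QS < 297.
From triangle RQS: 65 < QS < 361.
Both must hold, so QS lies in the intersection.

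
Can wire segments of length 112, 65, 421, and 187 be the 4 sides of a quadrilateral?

No

For a quadrilateral, each side must be shorter than the sum of the others.
Here the longest side is 421, but the remaining 3 sides sum to only 364.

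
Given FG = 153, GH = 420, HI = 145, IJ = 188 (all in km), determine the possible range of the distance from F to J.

The maximum is all hops collinear in one direction: 153 + 420 + 145 + 188 = 906.
The longest hop is 420; the others sum to 486. Since 420 ≤ 486, the path can fold back on itself completely, so the minimum distance is 0.

0 ≤ FJ ≤ 906 km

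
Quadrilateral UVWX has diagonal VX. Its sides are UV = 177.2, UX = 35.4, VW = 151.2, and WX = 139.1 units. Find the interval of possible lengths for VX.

141.8 < VX < 212.6

From triangle UVX: |177.2 − 35.4| < VX < 177.2 + 35.4, i.e. 141.8 < VX < 212.6.
From triangle WVX: 12.1 < VX < 290.3.
Both must hold, so VX lies in the intersection.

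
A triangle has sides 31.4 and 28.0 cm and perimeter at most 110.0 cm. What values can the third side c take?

Triangle inequality alone gives 3.4 < c < 59.4.
The perimeter condition gives c ≤ 110.0 − 31.4 − 28.0 = 50.6.
Intersecting the two: 3.4 < c ≤ 50.6.

3.4 < c ≤ 50.6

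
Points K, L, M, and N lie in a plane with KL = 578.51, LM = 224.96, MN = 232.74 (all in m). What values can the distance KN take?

The maximum is all hops collinear in one direction: 578.51 + 224.96 + 232.74 = 1036.21.
The longest hop is 578.51; the others sum to 457.70. Folding the others back against it leaves at least 578.51 − 457.70 = 120.81.

120.81 ≤ KN ≤ 1036.21 m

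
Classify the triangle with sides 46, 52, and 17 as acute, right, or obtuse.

obtuse

Compare the square of the longest side to the sum of squares of the other two: 17² + 46² = 2405 < 2704 = 52².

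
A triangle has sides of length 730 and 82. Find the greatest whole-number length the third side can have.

811

The third side must be strictly less than 730 + 82 = 812.
The largest integer below 812 is 811.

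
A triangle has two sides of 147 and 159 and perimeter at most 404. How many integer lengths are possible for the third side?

86

Triangle inequality: 12 < x < 306. Perimeter ≤ 404 gives x ≤ 404 − 147 − 159 = 98.
So 12 < x ≤ 98; integers 13 through 98: 86 values.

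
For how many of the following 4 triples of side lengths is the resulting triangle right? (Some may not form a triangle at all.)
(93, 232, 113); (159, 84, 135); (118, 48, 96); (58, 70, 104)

1

(93,232,113): 93+113 ≤ 232, not a triangle
(159,84,135): 84²+135² = 25281 = 159² → right
(118,48,96): 48²+96² = 11520 < 13924 = 118² → obtuse
(58,70,104): 58²+70² = 8264 < 10816 = 104² → obtuse
1 of the 4 is right.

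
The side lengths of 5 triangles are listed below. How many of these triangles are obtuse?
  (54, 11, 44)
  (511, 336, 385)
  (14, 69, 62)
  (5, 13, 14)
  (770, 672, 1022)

(54,11,44): 11²+44² = 2057 < 2916 = 54² → obtuse
(511,336,385): 336²+385² = 261121 = 511² → right
(14,69,62): 14²+62² = 4040 < 4761 = 69² → obtuse
(5,13,14): 5²+13² = 194 < 196 = 14² → obtuse
(770,672,1022): 672²+770² = 1044484 = 1022² → right
3 of the 5 are obtuse.

3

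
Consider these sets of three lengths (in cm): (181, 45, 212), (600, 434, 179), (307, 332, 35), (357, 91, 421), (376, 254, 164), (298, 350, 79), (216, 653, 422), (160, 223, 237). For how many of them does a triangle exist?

(45,181,212): 45+181 > 212 → valid
(179,434,600): 179+434 > 600 → valid
(35,307,332): 35+307 > 332 → valid
(91,357,421): 91+357 > 421 → valid
(164,254,376): 164+254 > 376 → valid
(79,298,350): 79+298 > 350 → valid
(216,422,653): 216+422 ≤ 653 → not valid
(160,223,237): 160+223 > 237 → valid
7 of the 8 triples form a triangle.

7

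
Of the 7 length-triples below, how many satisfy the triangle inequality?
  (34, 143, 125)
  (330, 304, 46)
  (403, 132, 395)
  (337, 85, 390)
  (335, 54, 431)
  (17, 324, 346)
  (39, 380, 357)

(34,125,143): 34+125 > 143 → valid
(46,304,330): 46+304 > 330 → valid
(132,395,403): 132+395 > 403 → valid
(85,337,390): 85+337 > 390 → valid
(54,335,431): 54+335 ≤ 431 → not valid
(17,324,346): 17+324 ≤ 346 → not valid
(39,357,380): 39+357 > 380 → valid
5 of the 7 triples form a triangle.

5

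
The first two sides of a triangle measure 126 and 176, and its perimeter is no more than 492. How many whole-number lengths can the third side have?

140

Triangle inequality: 50 < x < 302. Perimeter ≤ 492 gives x ≤ 492 − 126 − 176 = 190.
So 50 < x ≤ 190; integers 51 through 190: 140 values.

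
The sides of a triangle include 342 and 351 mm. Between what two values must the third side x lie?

By the triangle inequality, x must be less than 342 + 351 = 693 and greater than |342 − 351| = 9.

9 < x < 693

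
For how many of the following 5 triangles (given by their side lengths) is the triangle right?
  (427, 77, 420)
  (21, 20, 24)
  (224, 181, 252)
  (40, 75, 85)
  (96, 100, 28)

(427,77,420): 77²+420² = 182329 = 427² → right
(21,20,24): 20²+21² = 841 > 576 = 24² → acute
(224,181,252): 181²+224² = 82937 > 63504 = 252² → acute
(40,75,85): 40²+75² = 7225 = 85² → right
(96,100,28): 28²+96² = 10000 = 100² → right
3 of the 5 are right.

3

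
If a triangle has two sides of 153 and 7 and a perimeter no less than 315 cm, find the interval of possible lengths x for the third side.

Triangle inequality alone gives 146 < x < 160.
The perimeter condition gives x ≥ 315 − 153 − 7 = 155.
Intersecting the two: 155 ≤ x < 160.

155 ≤ x < 160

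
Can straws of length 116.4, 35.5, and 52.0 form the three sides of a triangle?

The longest side is 116.4, but the other two sum to only 87.5.
87.5 < 116.4, so the triangle inequality fails.

No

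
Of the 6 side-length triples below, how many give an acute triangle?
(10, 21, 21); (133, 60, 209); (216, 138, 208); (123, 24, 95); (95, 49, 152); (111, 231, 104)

(10,21,21): 10²+21² = 541 > 441 = 21² → acute
(133,60,209): 60+133 ≤ 209, not a triangle
(216,138,208): 138²+208² = 62308 > 46656 = 216² → acute
(123,24,95): 24+95 ≤ 123, not a triangle
(95,49,152): 49+95 ≤ 152, not a triangle
(111,231,104): 104+111 ≤ 231, not a triangle
2 of the 6 are acute.

2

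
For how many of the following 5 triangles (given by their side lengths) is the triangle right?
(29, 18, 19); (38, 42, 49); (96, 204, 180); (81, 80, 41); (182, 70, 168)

(29,18,19): 18²+19² = 685 < 841 = 29² → obtuse
(38,42,49): 38²+42² = 3208 > 2401 = 49² → acute
(96,204,180): 96²+180² = 41616 = 204² → right
(81,80,41): 41²+80² = 8081 > 6561 = 81² → acute
(182,70,168): 70²+168² = 33124 = 182² → right
2 of the 5 are right.

2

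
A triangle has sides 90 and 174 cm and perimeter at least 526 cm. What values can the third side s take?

Triangle inequality alone gives 84 < s < 264.
The perimeter condition gives s ≥ 526 − 90 − 174 = 262.
Intersecting the two: 262 ≤ s < 264.

262 ≤ s < 264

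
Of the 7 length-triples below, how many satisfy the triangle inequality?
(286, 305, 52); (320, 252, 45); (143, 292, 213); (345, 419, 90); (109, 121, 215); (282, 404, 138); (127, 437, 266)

(52,286,305): 52+286 > 305 → valid
(45,252,320): 45+252 ≤ 320 → not valid
(143,213,292): 143+213 > 292 → valid
(90,345,419): 90+345 > 419 → valid
(109,121,215): 109+121 > 215 → valid
(138,282,404): 138+282 > 404 → valid
(127,266,437): 127+266 ≤ 437 → not valid
5 of the 7 triples form a triangle.

5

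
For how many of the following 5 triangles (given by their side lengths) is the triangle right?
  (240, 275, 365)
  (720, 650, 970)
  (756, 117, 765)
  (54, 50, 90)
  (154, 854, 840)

(240,275,365): 240²+275² = 133225 = 365² → right
(720,650,970): 650²+720² = 940900 = 970² → right
(756,117,765): 117²+756² = 585225 = 765² → right
(54,50,90): 50²+54² = 5416 < 8100 = 90² → obtuse
(154,854,840): 154²+840² = 729316 = 854² → right
4 of the 5 are right.

4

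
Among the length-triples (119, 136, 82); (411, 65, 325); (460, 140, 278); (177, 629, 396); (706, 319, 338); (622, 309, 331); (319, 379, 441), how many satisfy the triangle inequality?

(82,119,136): 82+119 > 136 → valid
(65,325,411): 65+325 ≤ 411 → not valid
(140,278,460): 140+278 ≤ 460 → not valid
(177,396,629): 177+396 ≤ 629 → not valid
(319,338,706): 319+338 ≤ 706 → not valid
(309,331,622): 309+331 > 622 → valid
(319,379,441): 319+379 > 441 → valid
3 of the 7 triples form a triangle.

3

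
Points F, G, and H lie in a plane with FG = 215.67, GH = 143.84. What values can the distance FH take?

By the triangle inequality, |215.67 − 143.84| ≤ FH ≤ 215.67 + 143.84.

71.83 ≤ FH ≤ 359.51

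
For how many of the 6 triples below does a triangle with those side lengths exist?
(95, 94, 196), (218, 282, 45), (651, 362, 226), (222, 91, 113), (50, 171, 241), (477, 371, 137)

(94,95,196): 94+95 ≤ 196 → not valid
(45,218,282): 45+218 ≤ 282 → not valid
(226,362,651): 226+362 ≤ 651 → not valid
(91,113,222): 91+113 ≤ 222 → not valid
(50,171,241): 50+171 ≤ 241 → not valid
(137,371,477): 137+371 > 477 → valid
1 of the 6 triples forms a triangle.

1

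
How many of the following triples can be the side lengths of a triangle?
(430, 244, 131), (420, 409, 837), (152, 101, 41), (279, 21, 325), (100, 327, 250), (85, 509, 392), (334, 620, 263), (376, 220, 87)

1

(131,244,430): 131+244 ≤ 430 → not valid
(409,420,837): 409+420 ≤ 837 → not valid
(41,101,152): 41+101 ≤ 152 → not valid
(21,279,325): 21+279 ≤ 325 → not valid
(100,250,327): 100+250 > 327 → valid
(85,392,509): 85+392 ≤ 509 → not valid
(263,334,620): 263+334 ≤ 620 → not valid
(87,220,376): 87+220 ≤ 376 → not valid
1 of the 8 triples forms a triangle.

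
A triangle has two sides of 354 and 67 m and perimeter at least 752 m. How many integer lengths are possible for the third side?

90

Triangle inequality: 287 < x < 421. Perimeter ≥ 752 gives x ≥ 752 − 354 − 67 = 331.
So 331 ≤ x < 421; integers 331 through 420: 90 values.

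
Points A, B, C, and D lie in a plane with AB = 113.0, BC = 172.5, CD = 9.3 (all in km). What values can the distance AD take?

50.2 ≤ AD ≤ 294.8 km

The maximum is all hops collinear in one direction: 113.0 + 172.5 + 9.3 = 294.8.
The longest hop is 172.5; the others sum to 122.3. Folding the others back against it leaves at least 172.5 − 122.3 = 50.2.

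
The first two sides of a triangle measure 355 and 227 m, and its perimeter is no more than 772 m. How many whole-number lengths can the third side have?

Triangle inequality: 128 < x < 582. Perimeter ≤ 772 gives x ≤ 772 − 355 − 227 = 190.
So 128 < x ≤ 190; integers 129 through 190: 62 values.

62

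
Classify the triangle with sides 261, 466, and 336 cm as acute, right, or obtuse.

Compare the square of the longest side to the sum of squares of the other two: 261² + 336² = 181017 < 217156 = 466².

obtuse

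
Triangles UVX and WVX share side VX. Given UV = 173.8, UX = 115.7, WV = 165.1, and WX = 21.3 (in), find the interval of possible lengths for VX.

143.8 < VX < 186.4

From triangle UVX: |173.8 − 115.7| < VX < 173.8 + 115.7, i.e. 58.1 < VX < 289.5.
From triangle WVX: 143.8 < VX < 186.4.
Both must hold, so VX lies in the intersection.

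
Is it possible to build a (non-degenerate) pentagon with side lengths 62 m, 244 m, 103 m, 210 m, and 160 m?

Yes

A pentagon exists iff every side is shorter than the sum of the others — equivalently, the longest side is less than the sum of the rest.
Longest side 244 < 535 (sum of the remaining 4), so yes.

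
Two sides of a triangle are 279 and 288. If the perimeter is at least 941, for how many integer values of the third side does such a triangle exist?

Triangle inequality: 9 < x < 567. Perimeter ≥ 941 gives x ≥ 941 − 279 − 288 = 374.
So 374 ≤ x < 567; integers 374 through 566: 193 values.

193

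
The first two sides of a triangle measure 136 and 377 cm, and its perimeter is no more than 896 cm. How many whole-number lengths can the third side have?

142

Triangle inequality: 241 < x < 513. Perimeter ≤ 896 gives x ≤ 896 − 136 − 377 = 383.
So 241 < x ≤ 383; integers 242 through 383: 142 values.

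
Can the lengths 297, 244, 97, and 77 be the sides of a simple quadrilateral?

A quadrilateral exists iff every side is shorter than the sum of the others — equivalently, the longest side is less than the sum of the rest.
Longest side 297 < 418 (sum of the remaining 3), so yes.

Yes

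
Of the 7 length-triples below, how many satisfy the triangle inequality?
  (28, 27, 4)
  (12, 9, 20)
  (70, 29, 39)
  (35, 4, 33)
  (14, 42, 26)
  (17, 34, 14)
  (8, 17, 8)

3

(4,27,28): 4+27 > 28 → valid
(9,12,20): 9+12 > 20 → valid
(29,39,70): 29+39 ≤ 70 → not valid
(4,33,35): 4+33 > 35 → valid
(14,26,42): 14+26 ≤ 42 → not valid
(14,17,34): 14+17 ≤ 34 → not valid
(8,8,17): 8+8 ≤ 17 → not valid
3 of the 7 triples form a triangle.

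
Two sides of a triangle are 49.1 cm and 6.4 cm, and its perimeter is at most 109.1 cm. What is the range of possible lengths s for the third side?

42.7 < s ≤ 53.6

Triangle inequality alone gives 42.7 < s < 55.5.
The perimeter condition gives s ≤ 109.1 − 49.1 − 6.4 = 53.6.
Intersecting the two: 42.7 < s ≤ 53.6.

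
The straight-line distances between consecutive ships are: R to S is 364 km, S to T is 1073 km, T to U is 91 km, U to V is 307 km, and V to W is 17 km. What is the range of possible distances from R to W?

294 ≤ RW ≤ 1852 km

The maximum is all hops collinear in one direction: 364 + 1073 + 91 + 307 + 17 = 1852.
The longest hop is 1073; the others sum to 779. Folding the others back against it leaves at least 1073 − 779 = 294.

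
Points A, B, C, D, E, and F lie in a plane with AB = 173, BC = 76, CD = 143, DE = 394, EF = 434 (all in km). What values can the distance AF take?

0 ≤ AF ≤ 1220 km

The maximum is all hops collinear in one direction: 173 + 76 + 143 + 394 + 434 = 1220.
The longest hop is 434; the others sum to 786. Since 434 ≤ 786, the path can fold back on itself completely, so the minimum distance is 0.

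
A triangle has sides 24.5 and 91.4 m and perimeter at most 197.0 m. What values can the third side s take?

Triangle inequality alone gives 66.9 < s < 115.9.
The perimeter condition gives s ≤ 197.0 − 24.5 − 91.4 = 81.1.
Intersecting the two: 66.9 < s ≤ 81.1.

66.9 < s ≤ 81.1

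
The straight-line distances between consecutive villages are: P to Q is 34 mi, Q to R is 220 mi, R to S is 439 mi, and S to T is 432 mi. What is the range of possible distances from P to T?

0 ≤ PT ≤ 1125 mi

The maximum is all hops collinear in one direction: 34 + 220 + 439 + 432 = 1125.
The longest hop is 439; the others sum to 686. Since 439 ≤ 686, the path can fold back on itself completely, so the minimum distance is 0.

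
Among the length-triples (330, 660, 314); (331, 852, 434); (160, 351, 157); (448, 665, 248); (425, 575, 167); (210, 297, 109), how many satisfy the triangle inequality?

3

(314,330,660): 314+330 ≤ 660 → not valid
(331,434,852): 331+434 ≤ 852 → not valid
(157,160,351): 157+160 ≤ 351 → not valid
(248,448,665): 248+448 > 665 → valid
(167,425,575): 167+425 > 575 → valid
(109,210,297): 109+210 > 297 → valid
3 of the 6 triples form a triangle.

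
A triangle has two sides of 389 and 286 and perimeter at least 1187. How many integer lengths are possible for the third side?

Triangle inequality: 103 < x < 675. Perimeter ≥ 1187 gives x ≥ 1187 − 389 − 286 = 512.
So 512 ≤ x < 675; integers 512 through 674: 163 values.

163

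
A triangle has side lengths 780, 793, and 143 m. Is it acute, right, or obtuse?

right

Compare the square of the longest side to the sum of squares of the other two: 143² + 780² = 628849 = 793².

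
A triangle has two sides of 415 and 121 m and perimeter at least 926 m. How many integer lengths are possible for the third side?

146

Triangle inequality: 294 < x < 536. Perimeter ≥ 926 gives x ≥ 926 − 415 − 121 = 390.
So 390 ≤ x < 536; integers 390 through 535: 146 values.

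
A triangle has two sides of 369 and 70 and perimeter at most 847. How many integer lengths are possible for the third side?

Triangle inequality: 299 < x < 439. Perimeter ≤ 847 gives x ≤ 847 − 369 − 70 = 408.
So 299 < x ≤ 408; integers 300 through 408: 109 values.

109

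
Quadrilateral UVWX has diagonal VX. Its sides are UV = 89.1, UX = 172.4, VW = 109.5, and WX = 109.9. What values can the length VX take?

83.3 < VX < 219.4

From triangle UVX: |89.1 − 172.4| < VX < 89.1 + 172.4, i.e. 83.3 < VX < 261.5.
From triangle WVX: 0.4 < VX < 219.4.
Both must hold, so VX lies in the intersection.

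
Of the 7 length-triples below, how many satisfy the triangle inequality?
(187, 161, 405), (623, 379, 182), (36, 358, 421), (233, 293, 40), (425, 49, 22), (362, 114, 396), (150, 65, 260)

1

(161,187,405): 161+187 ≤ 405 → not valid
(182,379,623): 182+379 ≤ 623 → not valid
(36,358,421): 36+358 ≤ 421 → not valid
(40,233,293): 40+233 ≤ 293 → not valid
(22,49,425): 22+49 ≤ 425 → not valid
(114,362,396): 114+362 > 396 → valid
(65,150,260): 65+150 ≤ 260 → not valid
1 of the 7 triples forms a triangle.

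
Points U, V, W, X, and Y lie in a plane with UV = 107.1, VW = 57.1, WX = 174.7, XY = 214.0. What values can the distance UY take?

The maximum is all hops collinear in one direction: 107.1 + 57.1 + 174.7 + 214.0 = 552.9.
The longest hop is 214.0; the others sum to 338.9. Since 214.0 ≤ 338.9, the path can fold back on itself completely, so the minimum distance is 0.

0 ≤ UY ≤ 552.9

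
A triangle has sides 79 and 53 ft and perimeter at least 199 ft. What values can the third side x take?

67 ≤ x < 132

Triangle inequality alone gives 26 < x < 132.
The perimeter condition gives x ≥ 199 − 79 − 53 = 67.
Intersecting the two: 67 ≤ x < 132.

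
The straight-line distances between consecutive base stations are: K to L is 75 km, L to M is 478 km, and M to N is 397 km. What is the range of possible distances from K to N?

The maximum is all hops collinear in one direction: 75 + 478 + 397 = 950.
The longest hop is 478; the others sum to 472. Folding the others back against it leaves at least 478 − 472 = 6.

6 ≤ KN ≤ 950 km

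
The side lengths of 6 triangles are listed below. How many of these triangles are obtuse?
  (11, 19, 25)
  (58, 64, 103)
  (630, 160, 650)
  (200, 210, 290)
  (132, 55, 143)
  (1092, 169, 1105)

(11,19,25): 11²+19² = 482 < 625 = 25² → obtuse
(58,64,103): 58²+64² = 7460 < 10609 = 103² → obtuse
(630,160,650): 160²+630² = 422500 = 650² → right
(200,210,290): 200²+210² = 84100 = 290² → right
(132,55,143): 55²+132² = 20449 = 143² → right
(1092,169,1105): 169²+1092² = 1221025 = 1105² → right
2 of the 6 are obtuse.

2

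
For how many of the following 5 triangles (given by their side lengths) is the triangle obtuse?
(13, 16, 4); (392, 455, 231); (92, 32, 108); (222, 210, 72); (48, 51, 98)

3

(13,16,4): 4²+13² = 185 < 256 = 16² → obtuse
(392,455,231): 231²+392² = 207025 = 455² → right
(92,32,108): 32²+92² = 9488 < 11664 = 108² → obtuse
(222,210,72): 72²+210² = 49284 = 222² → right
(48,51,98): 48²+51² = 4905 < 9604 = 98² → obtuse
3 of the 5 are obtuse.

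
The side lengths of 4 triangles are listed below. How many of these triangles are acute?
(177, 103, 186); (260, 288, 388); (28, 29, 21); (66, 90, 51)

2

(177,103,186): 103²+177² = 41938 > 34596 = 186² → acute
(260,288,388): 260²+288² = 150544 = 388² → right
(28,29,21): 21²+28² = 1225 > 841 = 29² → acute
(66,90,51): 51²+66² = 6957 < 8100 = 90² → obtuse
2 of the 4 are acute.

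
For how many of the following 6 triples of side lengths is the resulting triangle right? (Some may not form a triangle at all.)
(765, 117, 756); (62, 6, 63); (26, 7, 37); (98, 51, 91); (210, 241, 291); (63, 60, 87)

(765,117,756): 117²+756² = 585225 = 765² → right
(62,6,63): 6²+62² = 3880 < 3969 = 63² → obtuse
(26,7,37): 7+26 ≤ 37, not a triangle
(98,51,91): 51²+91² = 10882 > 9604 = 98² → acute
(210,241,291): 210²+241² = 102181 > 84681 = 291² → acute
(63,60,87): 60²+63² = 7569 = 87² → right
2 of the 6 are right.

2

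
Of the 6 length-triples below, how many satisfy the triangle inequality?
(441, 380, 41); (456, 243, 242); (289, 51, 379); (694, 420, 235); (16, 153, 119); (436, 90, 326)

(41,380,441): 41+380 ≤ 441 → not valid
(242,243,456): 242+243 > 456 → valid
(51,289,379): 51+289 ≤ 379 → not valid
(235,420,694): 235+420 ≤ 694 → not valid
(16,119,153): 16+119 ≤ 153 → not valid
(90,326,436): 90+326 ≤ 436 → not valid
1 of the 6 triples forms a triangle.

1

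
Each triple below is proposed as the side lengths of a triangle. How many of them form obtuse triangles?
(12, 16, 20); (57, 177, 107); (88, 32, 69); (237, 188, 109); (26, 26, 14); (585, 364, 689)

2

(12,16,20): 12²+16² = 400 = 20² → right
(57,177,107): 57+107 ≤ 177, not a triangle
(88,32,69): 32²+69² = 5785 < 7744 = 88² → obtuse
(237,188,109): 109²+188² = 47225 < 56169 = 237² → obtuse
(26,26,14): 14²+26² = 872 > 676 = 26² → acute
(585,364,689): 364²+585² = 474721 = 689² → right
2 of the 6 are obtuse.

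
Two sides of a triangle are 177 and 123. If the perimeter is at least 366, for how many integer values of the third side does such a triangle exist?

Triangle inequality: 54 < x < 300. Perimeter ≥ 366 gives x ≥ 366 − 177 − 123 = 66.
So 66 ≤ x < 300; integers 66 through 299: 234 values.

234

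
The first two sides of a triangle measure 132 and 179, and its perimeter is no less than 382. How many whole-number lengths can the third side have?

240

Triangle inequality: 47 < x < 311. Perimeter ≥ 382 gives x ≥ 382 − 132 − 179 = 71.
So 71 ≤ x < 311; integers 71 through 310: 240 values.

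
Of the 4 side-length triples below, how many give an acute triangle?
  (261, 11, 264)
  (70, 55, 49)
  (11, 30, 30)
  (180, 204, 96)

2

(261,11,264): 11²+261² = 68242 < 69696 = 264² → obtuse
(70,55,49): 49²+55² = 5426 > 4900 = 70² → acute
(11,30,30): 11²+30² = 1021 > 900 = 30² → acute
(180,204,96): 96²+180² = 41616 = 204² → right
2 of the 4 are acute.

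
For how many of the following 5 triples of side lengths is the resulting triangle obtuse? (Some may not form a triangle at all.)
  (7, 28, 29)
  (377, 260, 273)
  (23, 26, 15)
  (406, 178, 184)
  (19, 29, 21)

(7,28,29): 7²+28² = 833 < 841 = 29² → obtuse
(377,260,273): 260²+273² = 142129 = 377² → right
(23,26,15): 15²+23² = 754 > 676 = 26² → acute
(406,178,184): 178+184 ≤ 406, not a triangle
(19,29,21): 19²+21² = 802 < 841 = 29² → obtuse
2 of the 5 are obtuse.

2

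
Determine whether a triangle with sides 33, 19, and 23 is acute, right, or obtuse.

Compare the square of the longest side to the sum of squares of the other two: 19² + 23² = 890 < 1089 = 33².

obtuse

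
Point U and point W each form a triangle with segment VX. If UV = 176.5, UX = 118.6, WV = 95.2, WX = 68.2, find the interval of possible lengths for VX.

57.9 < VX < 163.4

From triangle UVX: |176.5 − 118.6| < VX < 176.5 + 118.6, i.e. 57.9 < VX < 295.1.
From triangle WVX: 27.0 < VX < 163.4.
Both must hold, so VX lies in the intersection.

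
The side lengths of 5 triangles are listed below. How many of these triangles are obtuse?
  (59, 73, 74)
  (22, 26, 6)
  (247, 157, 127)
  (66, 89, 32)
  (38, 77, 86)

(59,73,74): 59²+73² = 8810 > 5476 = 74² → acute
(22,26,6): 6²+22² = 520 < 676 = 26² → obtuse
(247,157,127): 127²+157² = 40778 < 61009 = 247² → obtuse
(66,89,32): 32²+66² = 5380 < 7921 = 89² → obtuse
(38,77,86): 38²+77² = 7373 < 7396 = 86² → obtuse
4 of the 5 are obtuse.

4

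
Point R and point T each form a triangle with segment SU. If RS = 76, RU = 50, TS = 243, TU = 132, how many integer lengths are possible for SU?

14

From triangle RSU: 26 < SU < 126.
From triangle TSU: 111 < SU < 375.
Intersection: 111 < SU < 126, so integers 112 through 125: 14 values.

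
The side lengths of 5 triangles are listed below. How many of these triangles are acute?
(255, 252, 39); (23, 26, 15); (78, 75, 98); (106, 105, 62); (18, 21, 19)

(255,252,39): 39²+252² = 65025 = 255² → right
(23,26,15): 15²+23² = 754 > 676 = 26² → acute
(78,75,98): 75²+78² = 11709 > 9604 = 98² → acute
(106,105,62): 62²+105² = 14869 > 11236 = 106² → acute
(18,21,19): 18²+19² = 685 > 441 = 21² → acute
4 of the 5 are acute.

4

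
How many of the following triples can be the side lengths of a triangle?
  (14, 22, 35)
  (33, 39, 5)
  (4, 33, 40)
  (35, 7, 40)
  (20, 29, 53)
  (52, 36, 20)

(14,22,35): 14+22 > 35 → valid
(5,33,39): 5+33 ≤ 39 → not valid
(4,33,40): 4+33 ≤ 40 → not valid
(7,35,40): 7+35 > 40 → valid
(20,29,53): 20+29 ≤ 53 → not valid
(20,36,52): 20+36 > 52 → valid
3 of the 6 triples form a triangle.

3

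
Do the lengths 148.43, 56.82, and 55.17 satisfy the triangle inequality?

The longest side is 148.43, but the other two sum to only 111.99.
111.99 < 148.43, so the triangle inequality fails.

No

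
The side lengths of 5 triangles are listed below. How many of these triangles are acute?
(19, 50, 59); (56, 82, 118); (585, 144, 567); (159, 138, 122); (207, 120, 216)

2

(19,50,59): 19²+50² = 2861 < 3481 = 59² → obtuse
(56,82,118): 56²+82² = 9860 < 13924 = 118² → obtuse
(585,144,567): 144²+567² = 342225 = 585² → right
(159,138,122): 122²+138² = 33928 > 25281 = 159² → acute
(207,120,216): 120²+207² = 57249 > 46656 = 216² → acute
2 of the 5 are acute.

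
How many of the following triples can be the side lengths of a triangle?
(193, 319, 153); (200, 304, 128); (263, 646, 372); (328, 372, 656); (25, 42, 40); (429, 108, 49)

(153,193,319): 153+193 > 319 → valid
(128,200,304): 128+200 > 304 → valid
(263,372,646): 263+372 ≤ 646 → not valid
(328,372,656): 328+372 > 656 → valid
(25,40,42): 25+40 > 42 → valid
(49,108,429): 49+108 ≤ 429 → not valid
4 of the 6 triples form a triangle.

4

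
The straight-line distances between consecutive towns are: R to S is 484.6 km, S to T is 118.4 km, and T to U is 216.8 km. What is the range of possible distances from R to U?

149.4 ≤ RU ≤ 819.8 km

The maximum is all hops collinear in one direction: 484.6 + 118.4 + 216.8 = 819.8.
The longest hop is 484.6; the others sum to 335.2. Folding the others back against it leaves at least 484.6 − 335.2 = 149.4.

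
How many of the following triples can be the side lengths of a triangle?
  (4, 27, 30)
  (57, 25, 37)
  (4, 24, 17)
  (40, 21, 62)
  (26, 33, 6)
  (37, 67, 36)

3

(4,27,30): 4+27 > 30 → valid
(25,37,57): 25+37 > 57 → valid
(4,17,24): 4+17 ≤ 24 → not valid
(21,40,62): 21+40 ≤ 62 → not valid
(6,26,33): 6+26 ≤ 33 → not valid
(36,37,67): 36+37 > 67 → valid
3 of the 6 triples form a triangle.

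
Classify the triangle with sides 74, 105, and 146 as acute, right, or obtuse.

Compare the square of the longest side to the sum of squares of the other two: 74² + 105² = 16501 < 21316 = 146².

obtuse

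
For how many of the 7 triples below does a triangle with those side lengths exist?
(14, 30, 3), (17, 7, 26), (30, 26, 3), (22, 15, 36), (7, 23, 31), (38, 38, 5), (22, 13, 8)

(3,14,30): 3+14 ≤ 30 → not valid
(7,17,26): 7+17 ≤ 26 → not valid
(3,26,30): 3+26 ≤ 30 → not valid
(15,22,36): 15+22 > 36 → valid
(7,23,31): 7+23 ≤ 31 → not valid
(5,38,38): 5+38 > 38 → valid
(8,13,22): 8+13 ≤ 22 → not valid
2 of the 7 triples form a triangle.

2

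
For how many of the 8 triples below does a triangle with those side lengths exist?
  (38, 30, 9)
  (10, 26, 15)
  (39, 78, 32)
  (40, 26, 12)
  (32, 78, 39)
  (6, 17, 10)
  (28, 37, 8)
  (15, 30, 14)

1

(9,30,38): 9+30 > 38 → valid
(10,15,26): 10+15 ≤ 26 → not valid
(32,39,78): 32+39 ≤ 78 → not valid
(12,26,40): 12+26 ≤ 40 → not valid
(32,39,78): 32+39 ≤ 78 → not valid
(6,10,17): 6+10 ≤ 17 → not valid
(8,28,37): 8+28 ≤ 37 → not valid
(14,15,30): 14+15 ≤ 30 → not valid
1 of the 8 triples forms a triangle.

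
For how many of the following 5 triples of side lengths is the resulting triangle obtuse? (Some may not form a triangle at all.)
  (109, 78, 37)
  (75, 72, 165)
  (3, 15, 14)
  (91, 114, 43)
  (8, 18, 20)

(109,78,37): 37²+78² = 7453 < 11881 = 109² → obtuse
(75,72,165): 72+75 ≤ 165, not a triangle
(3,15,14): 3²+14² = 205 < 225 = 15² → obtuse
(91,114,43): 43²+91² = 10130 < 12996 = 114² → obtuse
(8,18,20): 8²+18² = 388 < 400 = 20² → obtuse
4 of the 5 are obtuse.

4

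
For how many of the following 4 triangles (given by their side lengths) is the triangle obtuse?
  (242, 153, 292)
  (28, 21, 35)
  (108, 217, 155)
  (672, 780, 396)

(242,153,292): 153²+242² = 81973 < 85264 = 292² → obtuse
(28,21,35): 21²+28² = 1225 = 35² → right
(108,217,155): 108²+155² = 35689 < 47089 = 217² → obtuse
(672,780,396): 396²+672² = 608400 = 780² → right
2 of the 4 are obtuse.

2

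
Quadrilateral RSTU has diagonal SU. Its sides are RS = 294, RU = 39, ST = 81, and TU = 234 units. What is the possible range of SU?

From triangle RSU: |294 − 39| < SU < 294 + 39, i.e. 255 < SU < 333.
From triangle TSU: 153 < SU < 315.
Both must hold, so SU lies in the intersection.

255 < SU < 315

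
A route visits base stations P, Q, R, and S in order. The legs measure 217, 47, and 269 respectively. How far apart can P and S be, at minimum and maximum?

5 ≤ PS ≤ 533

The maximum is all hops collinear in one direction: 217 + 47 + 269 = 533.
The longest hop is 269; the others sum to 264. Folding the others back against it leaves at least 269 − 264 = 5.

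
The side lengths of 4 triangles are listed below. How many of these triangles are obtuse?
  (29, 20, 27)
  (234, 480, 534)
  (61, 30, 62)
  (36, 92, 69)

1

(29,20,27): 20²+27² = 1129 > 841 = 29² → acute
(234,480,534): 234²+480² = 285156 = 534² → right
(61,30,62): 30²+61² = 4621 > 3844 = 62² → acute
(36,92,69): 36²+69² = 6057 < 8464 = 92² → obtuse
1 of the 4 is obtuse.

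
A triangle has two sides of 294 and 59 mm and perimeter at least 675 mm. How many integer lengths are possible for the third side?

Triangle inequality: 235 < x < 353. Perimeter ≥ 675 gives x ≥ 675 − 294 − 59 = 322.
So 322 ≤ x < 353; integers 322 through 352: 31 values.

31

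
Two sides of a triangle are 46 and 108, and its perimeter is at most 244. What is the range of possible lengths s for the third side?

Triangle inequality alone gives 62 < s < 154.
The perimeter condition gives s ≤ 244 − 46 − 108 = 90.
Intersecting the two: 62 < s ≤ 90.

62 < s ≤ 90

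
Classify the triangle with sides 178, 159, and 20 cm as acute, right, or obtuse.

Compare the square of the longest side to the sum of squares of the other two: 20² + 159² = 25681 < 31684 = 178².

obtuse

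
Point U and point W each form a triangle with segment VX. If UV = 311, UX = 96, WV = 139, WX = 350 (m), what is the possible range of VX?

215 < VX < 407

From triangle UVX: |311 − 96| < VX < 311 + 96, i.e. 215 < VX < 407.
From triangle WVX: 211 < VX < 489.
Both must hold, so VX lies in the intersection.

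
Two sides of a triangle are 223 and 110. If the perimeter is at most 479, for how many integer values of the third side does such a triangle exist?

33

Triangle inequality: 113 < x < 333. Perimeter ≤ 479 gives x ≤ 479 − 223 − 110 = 146.
So 113 < x ≤ 146; integers 114 through 146: 33 values.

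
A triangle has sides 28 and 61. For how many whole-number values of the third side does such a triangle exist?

The third side lies in the open interval (33, 89).
Integers from 34 to 88 inclusive: 88 − 34 + 1 = 55.

55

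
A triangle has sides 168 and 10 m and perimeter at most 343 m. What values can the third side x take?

Triangle inequality alone gives 158 < x < 178.
The perimeter condition gives x ≤ 343 − 168 − 10 = 165.
Intersecting the two: 158 < x ≤ 165.

158 < x ≤ 165 m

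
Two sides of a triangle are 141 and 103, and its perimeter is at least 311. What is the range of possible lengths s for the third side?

Triangle inequality alone gives 38 < s < 244.
The perimeter condition gives s ≥ 311 − 141 − 103 = 67.
Intersecting the two: 67 ≤ s < 244.

67 ≤ s < 244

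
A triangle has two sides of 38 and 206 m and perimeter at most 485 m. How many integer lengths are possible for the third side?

73

Triangle inequality: 168 < x < 244. Perimeter ≤ 485 gives x ≤ 485 − 38 − 206 = 241.
So 168 < x ≤ 241; integers 169 through 241: 73 values.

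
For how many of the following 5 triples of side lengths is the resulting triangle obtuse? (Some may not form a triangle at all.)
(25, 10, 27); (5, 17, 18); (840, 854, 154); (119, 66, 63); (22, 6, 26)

(25,10,27): 10²+25² = 725 < 729 = 27² → obtuse
(5,17,18): 5²+17² = 314 < 324 = 18² → obtuse
(840,854,154): 154²+840² = 729316 = 854² → right
(119,66,63): 63²+66² = 8325 < 14161 = 119² → obtuse
(22,6,26): 6²+22² = 520 < 676 = 26² → obtuse
4 of the 5 are obtuse.

4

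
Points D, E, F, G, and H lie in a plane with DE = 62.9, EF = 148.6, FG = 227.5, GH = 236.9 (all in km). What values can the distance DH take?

0 ≤ DH ≤ 675.9 km

The maximum is all hops collinear in one direction: 62.9 + 148.6 + 227.5 + 236.9 = 675.9.
The longest hop is 236.9; the others sum to 439.0. Since 236.9 ≤ 439.0, the path can fold back on itself completely, so the minimum distance is 0.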